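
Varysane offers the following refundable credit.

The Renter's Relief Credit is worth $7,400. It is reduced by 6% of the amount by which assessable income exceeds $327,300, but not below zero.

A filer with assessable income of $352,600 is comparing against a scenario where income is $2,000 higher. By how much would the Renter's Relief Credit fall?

At $352,600 — 6% of the $25,300 excess over $327,300 is $1,518; credit = $7,400 − $1,518 = $5,882.
At $354,600 — 6% of the $27,300 excess over $327,300 is $1,638; credit = $7,400 − $1,638 = $5,762.
Lost: $5,882 − $5,762 = $120.

$120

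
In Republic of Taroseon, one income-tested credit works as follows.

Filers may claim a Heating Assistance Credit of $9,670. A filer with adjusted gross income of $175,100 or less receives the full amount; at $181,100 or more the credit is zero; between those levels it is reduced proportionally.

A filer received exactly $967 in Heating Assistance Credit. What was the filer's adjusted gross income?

$180,500

$967 is 967/9,670 of the full $9,670, so 8,703/9,670 of the $6,000 range has been used: income = $175,100 + $6,000 × 8,703/9,670 = $180,500.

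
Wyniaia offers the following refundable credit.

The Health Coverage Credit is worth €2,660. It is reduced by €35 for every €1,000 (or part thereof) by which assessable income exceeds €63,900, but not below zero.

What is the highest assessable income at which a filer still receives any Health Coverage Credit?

€138,900

After 75 increments the reduction is 75 × €35 = €2,625, leaving €35; one more increment wipes it out. Increment 75 ends at excess 75 × €1,000 = €75,000, so the highest qualifying income is €63,900 + €75,000 = €138,900.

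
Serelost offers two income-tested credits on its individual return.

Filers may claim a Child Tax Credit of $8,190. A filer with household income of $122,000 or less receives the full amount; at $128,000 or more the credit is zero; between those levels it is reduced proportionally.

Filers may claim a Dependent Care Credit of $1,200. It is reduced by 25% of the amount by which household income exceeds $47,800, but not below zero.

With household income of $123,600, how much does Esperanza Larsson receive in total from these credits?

Child Tax Credit: $123,600 is $1,600 into a $6,000 phase-out range, leaving 4,400/6,000 of the credit: $8,190 × 4,400/6,000 = $6,006.
Dependent Care Credit: 25% of the $75,800 excess over $47,800 is $18,950 ≥ base, so the credit is $0.
Total: $6,006 + $0 = $6,006.

$6,006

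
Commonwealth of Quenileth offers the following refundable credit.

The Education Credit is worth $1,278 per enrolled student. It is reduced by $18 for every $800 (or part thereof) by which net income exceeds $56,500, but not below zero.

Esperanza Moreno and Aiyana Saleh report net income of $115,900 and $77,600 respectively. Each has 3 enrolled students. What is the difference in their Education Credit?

Esperanza ($115,900): Education Credit: base = 3 × $1,278 = $3,834. income exceeds $56,500 by $59,400, which is 75 full-or-partial $800 increments; reduction = 75 × $18 = $1,350, leaving $2,484.
Aiyana ($77,600): Education Credit: base = 3 × $1,278 = $3,834. income exceeds $56,500 by $21,100, which is 27 full-or-partial $800 increments; reduction = 27 × $18 = $486, leaving $3,348.
Difference: |$2,484 − $3,348| = $864.

$864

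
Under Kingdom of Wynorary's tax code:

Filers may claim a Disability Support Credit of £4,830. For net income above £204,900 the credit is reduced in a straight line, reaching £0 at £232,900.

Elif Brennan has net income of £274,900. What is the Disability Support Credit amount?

Disability Support Credit: £274,900 is at or above £232,900, so the credit is £0.

£0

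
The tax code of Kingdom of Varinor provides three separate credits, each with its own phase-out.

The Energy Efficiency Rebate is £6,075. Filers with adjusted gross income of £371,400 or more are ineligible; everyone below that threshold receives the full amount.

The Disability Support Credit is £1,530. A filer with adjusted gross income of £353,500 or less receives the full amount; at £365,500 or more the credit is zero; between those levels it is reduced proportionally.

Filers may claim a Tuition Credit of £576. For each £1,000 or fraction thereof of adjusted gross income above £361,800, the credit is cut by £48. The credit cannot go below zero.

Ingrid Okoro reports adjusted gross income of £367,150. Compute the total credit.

£6,363

Energy Efficiency Rebate: £367,150 is below the £371,400 cutoff, so the full £6,075 applies.
Disability Support Credit: £367,150 is at or above £365,500, so the credit is £0.
Tuition Credit: income exceeds £361,800 by £5,350, which is 6 full-or-partial £1,000 increments; reduction = 6 × £48 = £288, leaving £288.
Total: £6,075 + £0 + £288 = £6,363.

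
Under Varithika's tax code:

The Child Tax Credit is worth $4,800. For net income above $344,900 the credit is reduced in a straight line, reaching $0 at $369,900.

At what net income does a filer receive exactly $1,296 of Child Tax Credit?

$363,150

$1,296 is 1,296/4,800 of the full $4,800, so 3,504/4,800 of the $25,000 range has been used: income = $344,900 + $25,000 × 3,504/4,800 = $363,150.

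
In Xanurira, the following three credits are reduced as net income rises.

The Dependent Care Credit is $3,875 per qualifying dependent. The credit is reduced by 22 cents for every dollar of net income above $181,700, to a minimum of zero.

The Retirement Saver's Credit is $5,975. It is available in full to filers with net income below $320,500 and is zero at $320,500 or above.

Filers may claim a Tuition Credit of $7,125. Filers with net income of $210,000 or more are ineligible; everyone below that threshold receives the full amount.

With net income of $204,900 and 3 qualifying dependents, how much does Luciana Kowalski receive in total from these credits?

$19,621

Dependent Care Credit: base = 3 × $3,875 = $11,625. 22% of the $23,200 excess over $181,700 is $5,104; credit = $11,625 − $5,104 = $6,521.
Retirement Saver's Credit: $204,900 is below the $320,500 cutoff, so the full $5,975 applies.
Tuition Credit: $204,900 is below the $210,000 cutoff, so the full $7,125 applies.
Total: $6,521 + $5,975 + $7,125 = $19,621.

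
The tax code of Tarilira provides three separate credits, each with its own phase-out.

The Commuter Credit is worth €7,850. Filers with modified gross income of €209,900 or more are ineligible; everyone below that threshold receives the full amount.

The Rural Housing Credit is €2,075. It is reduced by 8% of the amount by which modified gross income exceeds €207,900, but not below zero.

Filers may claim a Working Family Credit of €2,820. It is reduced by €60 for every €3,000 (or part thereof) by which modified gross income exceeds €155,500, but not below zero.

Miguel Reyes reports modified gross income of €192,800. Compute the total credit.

€11,965

Commuter Credit: €192,800 is below the €209,900 cutoff, so the full €7,850 applies.
Rural Housing Credit: €192,800 is at or below the €207,900 threshold, so the full €2,075 applies.
Working Family Credit: income exceeds €155,500 by €37,300, which is 13 full-or-partial €3,000 increments; reduction = 13 × €60 = €780, leaving €2,040.
Total: €7,850 + €2,075 + €2,040 = €11,965.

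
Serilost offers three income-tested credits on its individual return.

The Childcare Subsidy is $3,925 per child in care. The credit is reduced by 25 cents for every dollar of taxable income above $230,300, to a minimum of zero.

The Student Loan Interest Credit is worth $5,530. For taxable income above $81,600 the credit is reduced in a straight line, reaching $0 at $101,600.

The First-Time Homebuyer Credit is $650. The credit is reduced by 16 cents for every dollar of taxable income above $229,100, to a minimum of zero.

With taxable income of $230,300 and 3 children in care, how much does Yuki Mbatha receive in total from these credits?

$12,233

Childcare Subsidy: base = 3 × $3,925 = $11,775. $230,300 is at or below the $230,300 threshold, so the full $11,775 applies.
Student Loan Interest Credit: $230,300 is at or above $101,600, so the credit is $0.
First-Time Homebuyer Credit: 16% of the $1,200 excess over $229,100 is $192; credit = $650 − $192 = $458.
Total: $11,775 + $0 + $458 = $12,233.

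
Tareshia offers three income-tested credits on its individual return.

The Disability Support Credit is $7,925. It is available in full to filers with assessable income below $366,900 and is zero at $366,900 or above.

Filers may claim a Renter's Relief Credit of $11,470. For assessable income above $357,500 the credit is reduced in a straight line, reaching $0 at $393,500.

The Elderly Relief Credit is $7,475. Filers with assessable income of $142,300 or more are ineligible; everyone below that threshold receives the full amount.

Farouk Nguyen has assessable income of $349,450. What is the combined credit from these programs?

Disability Support Credit: $349,450 is below the $366,900 cutoff, so the full $7,925 applies.
Renter's Relief Credit: $349,450 is at or below the $357,500 threshold, so the full $11,470 applies.
Elderly Relief Credit: $349,450 meets or exceeds the $142,300 cutoff, so the credit is $0.
Total: $7,925 + $11,470 + $0 = $19,395.

$19,395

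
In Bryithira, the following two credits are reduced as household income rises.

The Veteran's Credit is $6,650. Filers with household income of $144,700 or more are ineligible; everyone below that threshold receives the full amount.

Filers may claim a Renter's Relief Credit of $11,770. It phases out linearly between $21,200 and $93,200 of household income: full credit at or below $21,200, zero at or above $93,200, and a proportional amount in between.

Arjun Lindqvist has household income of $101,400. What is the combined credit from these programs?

$6,650

Veteran's Credit: $101,400 is below the $144,700 cutoff, so the full $6,650 applies.
Renter's Relief Credit: $101,400 is at or above $93,200, so the credit is $0.
Total: $6,650 + $0 = $6,650.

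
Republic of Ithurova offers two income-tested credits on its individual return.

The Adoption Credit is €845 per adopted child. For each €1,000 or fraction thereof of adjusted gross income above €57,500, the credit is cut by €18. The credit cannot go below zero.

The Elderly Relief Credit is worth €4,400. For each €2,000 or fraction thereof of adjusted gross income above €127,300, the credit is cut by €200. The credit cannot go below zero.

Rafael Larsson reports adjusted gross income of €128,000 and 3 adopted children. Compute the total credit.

€5,457

Adoption Credit: base = 3 × €845 = €2,535. income exceeds €57,500 by €70,500, which is 71 full-or-partial €1,000 increments; reduction = 71 × €18 = €1,278, leaving €1,257.
Elderly Relief Credit: income exceeds €127,300 by €700, which is 1 full-or-partial €2,000 increment; reduction = 1 × €200 = €200, leaving €4,200.
Total: €1,257 + €4,200 = €5,457.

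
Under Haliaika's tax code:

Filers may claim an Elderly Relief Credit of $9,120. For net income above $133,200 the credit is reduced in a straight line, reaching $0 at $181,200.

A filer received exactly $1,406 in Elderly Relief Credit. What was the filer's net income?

$1,406 is 1,406/9,120 of the full $9,120, so 7,714/9,120 of the $48,000 range has been used: income = $133,200 + $48,000 × 7,714/9,120 = $173,800.

$173,800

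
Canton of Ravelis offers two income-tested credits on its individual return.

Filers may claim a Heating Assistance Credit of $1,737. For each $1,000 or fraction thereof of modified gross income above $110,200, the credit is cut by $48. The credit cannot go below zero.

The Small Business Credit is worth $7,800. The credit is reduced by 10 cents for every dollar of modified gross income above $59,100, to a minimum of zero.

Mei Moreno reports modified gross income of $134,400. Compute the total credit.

$807

Heating Assistance Credit: income exceeds $110,200 by $24,200, which is 25 full-or-partial $1,000 increments; reduction = 25 × $48 = $1,200, leaving $537.
Small Business Credit: 10% of the $75,300 excess over $59,100 is $7,530; credit = $7,800 − $7,530 = $270.
Total: $537 + $270 = $807.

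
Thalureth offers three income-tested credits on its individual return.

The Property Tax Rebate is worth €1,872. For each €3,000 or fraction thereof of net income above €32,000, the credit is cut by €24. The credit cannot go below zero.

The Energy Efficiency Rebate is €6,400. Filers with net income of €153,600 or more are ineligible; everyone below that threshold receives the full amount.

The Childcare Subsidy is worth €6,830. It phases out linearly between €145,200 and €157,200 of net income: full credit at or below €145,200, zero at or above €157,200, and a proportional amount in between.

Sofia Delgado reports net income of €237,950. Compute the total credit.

Property Tax Rebate: income exceeds €32,000 by €205,950, which is 69 full-or-partial €3,000 increments; reduction = 69 × €24 = €1,656, leaving €216.
Energy Efficiency Rebate: €237,950 meets or exceeds the €153,600 cutoff, so the credit is €0.
Childcare Subsidy: €237,950 is at or above €157,200, so the credit is €0.
Total: €216 + €0 + €0 = €216.

€216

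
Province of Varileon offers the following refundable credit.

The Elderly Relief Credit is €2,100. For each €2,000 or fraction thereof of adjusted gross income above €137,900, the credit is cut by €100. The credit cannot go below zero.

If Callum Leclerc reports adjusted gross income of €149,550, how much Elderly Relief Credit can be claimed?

€1,500

Elderly Relief Credit: income exceeds €137,900 by €11,650, which is 6 full-or-partial €2,000 increments; reduction = 6 × €100 = €600, leaving €1,500.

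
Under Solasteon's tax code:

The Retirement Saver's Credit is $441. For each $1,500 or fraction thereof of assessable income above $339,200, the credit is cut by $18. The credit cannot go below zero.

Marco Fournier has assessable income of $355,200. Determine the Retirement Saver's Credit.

Retirement Saver's Credit: income exceeds $339,200 by $16,000, which is 11 full-or-partial $1,500 increments; reduction = 11 × $18 = $198, leaving $243.

$243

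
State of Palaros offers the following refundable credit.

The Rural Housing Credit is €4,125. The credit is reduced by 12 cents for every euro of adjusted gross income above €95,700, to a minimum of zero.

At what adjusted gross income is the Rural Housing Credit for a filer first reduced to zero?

The credit falls by 12% of each euro above €95,700, so it reaches zero when the excess is €4,125 / 12% = €34,375: income = €95,700 + €34,375 = €130,075.

€130,075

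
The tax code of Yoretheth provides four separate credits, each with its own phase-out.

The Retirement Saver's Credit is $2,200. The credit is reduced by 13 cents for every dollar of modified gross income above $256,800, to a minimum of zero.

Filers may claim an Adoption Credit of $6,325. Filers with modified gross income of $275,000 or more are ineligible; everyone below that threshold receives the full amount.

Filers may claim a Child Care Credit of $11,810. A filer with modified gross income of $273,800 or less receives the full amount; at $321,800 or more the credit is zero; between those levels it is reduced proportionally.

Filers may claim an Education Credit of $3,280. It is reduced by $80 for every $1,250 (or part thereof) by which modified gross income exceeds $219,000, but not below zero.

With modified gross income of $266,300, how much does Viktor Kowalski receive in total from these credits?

$19,340

Retirement Saver's Credit: 13% of the $9,500 excess over $256,800 is $1,235; credit = $2,200 − $1,235 = $965.
Adoption Credit: $266,300 is below the $275,000 cutoff, so the full $6,325 applies.
Child Care Credit: $266,300 is at or below the $273,800 threshold, so the full $11,810 applies.
Education Credit: income exceeds $219,000 by $47,300, which is 38 full-or-partial $1,250 increments; reduction = 38 × $80 = $3,040, leaving $240.
Total: $965 + $6,325 + $11,810 + $240 = $19,340.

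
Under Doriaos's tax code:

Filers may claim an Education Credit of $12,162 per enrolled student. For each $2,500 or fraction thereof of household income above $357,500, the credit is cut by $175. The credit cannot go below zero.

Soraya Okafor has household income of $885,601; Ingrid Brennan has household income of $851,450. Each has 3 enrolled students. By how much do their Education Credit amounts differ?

$1,836

Soraya ($885,601): Education Credit: base = 3 × $12,162 = $36,486. income exceeds $357,500 by $528,101 → 212 increments × $175 = $37,100 ≥ base, so the credit is $0.
Ingrid ($851,450): Education Credit: base = 3 × $12,162 = $36,486. income exceeds $357,500 by $493,950, which is 198 full-or-partial $2,500 increments; reduction = 198 × $175 = $34,650, leaving $1,836.
Difference: |$0 − $1,836| = $1,836.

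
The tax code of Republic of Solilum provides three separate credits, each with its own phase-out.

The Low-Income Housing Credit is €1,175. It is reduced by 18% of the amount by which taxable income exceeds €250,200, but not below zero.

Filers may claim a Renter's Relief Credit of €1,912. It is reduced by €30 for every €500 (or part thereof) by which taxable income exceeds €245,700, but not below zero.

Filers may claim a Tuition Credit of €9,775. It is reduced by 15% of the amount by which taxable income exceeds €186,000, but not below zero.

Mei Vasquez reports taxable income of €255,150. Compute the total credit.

€1,626

Low-Income Housing Credit: 18% of the €4,950 excess over €250,200 is €891; credit = €1,175 − €891 = €284.
Renter's Relief Credit: income exceeds €245,700 by €9,450, which is 19 full-or-partial €500 increments; reduction = 19 × €30 = €570, leaving €1,342.
Tuition Credit: 15% of the €69,150 excess over €186,000 is €10,372.50 ≥ base, so the credit is €0.
Total: €284 + €1,342 + €0 = €1,626.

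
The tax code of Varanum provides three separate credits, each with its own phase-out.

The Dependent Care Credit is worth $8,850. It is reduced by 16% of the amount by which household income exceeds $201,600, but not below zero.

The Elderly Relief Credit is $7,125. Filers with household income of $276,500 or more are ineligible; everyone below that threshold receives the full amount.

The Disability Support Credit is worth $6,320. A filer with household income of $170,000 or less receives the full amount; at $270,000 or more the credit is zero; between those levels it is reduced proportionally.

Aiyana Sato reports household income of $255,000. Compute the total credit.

Dependent Care Credit: 16% of the $53,400 excess over $201,600 is $8,544; credit = $8,850 − $8,544 = $306.
Elderly Relief Credit: $255,000 is below the $276,500 cutoff, so the full $7,125 applies.
Disability Support Credit: $255,000 is $85,000 into a $100,000 phase-out range, leaving 15,000/100,000 of the credit: $6,320 × 15,000/100,000 = $948.
Total: $306 + $7,125 + $948 = $8,379.

$8,379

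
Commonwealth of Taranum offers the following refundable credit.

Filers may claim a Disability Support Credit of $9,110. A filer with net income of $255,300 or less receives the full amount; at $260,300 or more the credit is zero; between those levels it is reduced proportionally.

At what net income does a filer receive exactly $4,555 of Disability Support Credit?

$4,555 is 4,555/9,110 of the full $9,110, so 4,555/9,110 of the $5,000 range has been used: income = $255,300 + $5,000 × 4,555/9,110 = $257,800.

$257,800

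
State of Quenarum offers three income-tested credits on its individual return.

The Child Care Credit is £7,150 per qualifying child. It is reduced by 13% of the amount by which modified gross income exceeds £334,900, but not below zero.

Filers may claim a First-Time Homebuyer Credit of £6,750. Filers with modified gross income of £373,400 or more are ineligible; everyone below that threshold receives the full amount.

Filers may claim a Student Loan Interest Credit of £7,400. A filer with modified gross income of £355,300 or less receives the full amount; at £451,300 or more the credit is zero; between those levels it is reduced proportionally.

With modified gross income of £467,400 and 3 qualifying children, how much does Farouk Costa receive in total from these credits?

£4,225

Child Care Credit: base = 3 × £7,150 = £21,450. 13% of the £132,500 excess over £334,900 is £17,225; credit = £21,450 − £17,225 = £4,225.
First-Time Homebuyer Credit: £467,400 meets or exceeds the £373,400 cutoff, so the credit is £0.
Student Loan Interest Credit: £467,400 is at or above £451,300, so the credit is £0.
Total: £4,225 + £0 + £0 = £4,225.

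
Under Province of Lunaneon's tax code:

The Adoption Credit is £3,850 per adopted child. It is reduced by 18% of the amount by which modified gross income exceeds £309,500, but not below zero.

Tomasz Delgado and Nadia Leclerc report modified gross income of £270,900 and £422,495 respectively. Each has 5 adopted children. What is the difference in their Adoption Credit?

£19,250

Tomasz (£270,900): Adoption Credit: base = 5 × £3,850 = £19,250. £270,900 is at or below the £309,500 threshold, so the full £19,250 applies.
Nadia (£422,495): Adoption Credit: base = 5 × £3,850 = £19,250. 18% of the £112,995 excess over £309,500 is £20,339.10 ≥ base, so the credit is £0.
Difference: |£19,250 − £0| = £19,250.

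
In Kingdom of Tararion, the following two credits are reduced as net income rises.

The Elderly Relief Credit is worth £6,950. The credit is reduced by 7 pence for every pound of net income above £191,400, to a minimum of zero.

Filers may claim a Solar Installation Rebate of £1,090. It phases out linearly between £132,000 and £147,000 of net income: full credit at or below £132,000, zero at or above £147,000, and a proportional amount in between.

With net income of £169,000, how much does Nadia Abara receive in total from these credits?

Elderly Relief Credit: £169,000 is at or below the £191,400 threshold, so the full £6,950 applies.
Solar Installation Rebate: £169,000 is at or above £147,000, so the credit is £0.
Total: £6,950 + £0 = £6,950.

£6,950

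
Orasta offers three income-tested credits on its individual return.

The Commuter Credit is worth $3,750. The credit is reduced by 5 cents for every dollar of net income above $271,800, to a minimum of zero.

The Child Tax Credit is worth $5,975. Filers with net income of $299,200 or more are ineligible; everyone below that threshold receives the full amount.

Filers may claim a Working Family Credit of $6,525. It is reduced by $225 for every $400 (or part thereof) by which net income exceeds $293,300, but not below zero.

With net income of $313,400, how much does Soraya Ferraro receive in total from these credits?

Commuter Credit: 5% of the $41,600 excess over $271,800 is $2,080; credit = $3,750 − $2,080 = $1,670.
Child Tax Credit: $313,400 meets or exceeds the $299,200 cutoff, so the credit is $0.
Working Family Credit: income exceeds $293,300 by $20,100 → 51 increments × $225 = $11,475 ≥ base, so the credit is $0.
Total: $1,670 + $0 + $0 = $1,670.

$1,670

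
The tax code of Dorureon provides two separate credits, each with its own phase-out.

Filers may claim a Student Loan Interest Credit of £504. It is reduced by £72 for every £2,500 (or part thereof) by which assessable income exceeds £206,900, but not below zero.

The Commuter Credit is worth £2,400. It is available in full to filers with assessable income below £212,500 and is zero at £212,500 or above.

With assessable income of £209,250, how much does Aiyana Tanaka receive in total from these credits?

Student Loan Interest Credit: income exceeds £206,900 by £2,350, which is 1 full-or-partial £2,500 increment; reduction = 1 × £72 = £72, leaving £432.
Commuter Credit: £209,250 is below the £212,500 cutoff, so the full £2,400 applies.
Total: £432 + £2,400 = £2,832.

£2,832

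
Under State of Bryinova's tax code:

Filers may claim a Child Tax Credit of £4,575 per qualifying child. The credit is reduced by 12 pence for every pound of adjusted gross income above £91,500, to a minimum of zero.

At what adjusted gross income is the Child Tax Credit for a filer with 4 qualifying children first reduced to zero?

Full credit = 4 × £4,575 = £18,300.
The credit falls by 12% of each pound above £91,500, so it reaches zero when the excess is £18,300 / 12% = £152,500: income = £91,500 + £152,500 = £244,000.

£244,000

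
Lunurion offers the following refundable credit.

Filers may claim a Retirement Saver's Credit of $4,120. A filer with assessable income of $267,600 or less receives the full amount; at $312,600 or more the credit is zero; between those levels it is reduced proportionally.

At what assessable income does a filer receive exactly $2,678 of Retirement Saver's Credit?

$283,350

$2,678 is 2,678/4,120 of the full $4,120, so 1,442/4,120 of the $45,000 range has been used: income = $267,600 + $45,000 × 1,442/4,120 = $283,350.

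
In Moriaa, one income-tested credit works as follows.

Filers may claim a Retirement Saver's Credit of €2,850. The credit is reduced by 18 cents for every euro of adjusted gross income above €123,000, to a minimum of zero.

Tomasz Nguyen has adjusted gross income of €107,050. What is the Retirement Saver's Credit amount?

Retirement Saver's Credit: €107,050 is at or below the €123,000 threshold, so the full €2,850 applies.

€2,850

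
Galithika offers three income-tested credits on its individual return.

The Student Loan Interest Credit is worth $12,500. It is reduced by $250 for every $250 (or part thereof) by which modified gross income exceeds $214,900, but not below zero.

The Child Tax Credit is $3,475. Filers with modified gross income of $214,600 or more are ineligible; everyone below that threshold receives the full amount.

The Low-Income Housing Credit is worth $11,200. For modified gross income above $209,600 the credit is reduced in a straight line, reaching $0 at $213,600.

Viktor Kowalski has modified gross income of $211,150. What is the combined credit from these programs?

Student Loan Interest Credit: $211,150 is at or below the $214,900 threshold, so the full $12,500 applies.
Child Tax Credit: $211,150 is below the $214,600 cutoff, so the full $3,475 applies.
Low-Income Housing Credit: $211,150 is $1,550 into a $4,000 phase-out range, leaving 2,450/4,000 of the credit: $11,200 × 2,450/4,000 = $6,860.
Total: $12,500 + $3,475 + $6,860 = $22,835.

$22,835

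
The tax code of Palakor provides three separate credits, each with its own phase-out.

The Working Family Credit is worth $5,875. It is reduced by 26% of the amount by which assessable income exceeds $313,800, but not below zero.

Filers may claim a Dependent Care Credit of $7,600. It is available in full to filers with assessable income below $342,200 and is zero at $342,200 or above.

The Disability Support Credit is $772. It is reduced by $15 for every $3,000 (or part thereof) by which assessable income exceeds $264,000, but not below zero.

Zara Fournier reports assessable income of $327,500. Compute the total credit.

$10,355

Working Family Credit: 26% of the $13,700 excess over $313,800 is $3,562; credit = $5,875 − $3,562 = $2,313.
Dependent Care Credit: $327,500 is below the $342,200 cutoff, so the full $7,600 applies.
Disability Support Credit: income exceeds $264,000 by $63,500, which is 22 full-or-partial $3,000 increments; reduction = 22 × $15 = $330, leaving $442.
Total: $2,313 + $7,600 + $442 = $10,355.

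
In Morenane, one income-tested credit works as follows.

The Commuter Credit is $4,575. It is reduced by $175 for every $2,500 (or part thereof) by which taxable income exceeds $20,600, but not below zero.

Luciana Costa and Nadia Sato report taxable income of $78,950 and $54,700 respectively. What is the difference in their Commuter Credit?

Luciana ($78,950): Commuter Credit: income exceeds $20,600 by $58,350, which is 24 full-or-partial $2,500 increments; reduction = 24 × $175 = $4,200, leaving $375.
Nadia ($54,700): Commuter Credit: income exceeds $20,600 by $34,100, which is 14 full-or-partial $2,500 increments; reduction = 14 × $175 = $2,450, leaving $2,125.
Difference: |$375 − $2,125| = $1,750.

$1,750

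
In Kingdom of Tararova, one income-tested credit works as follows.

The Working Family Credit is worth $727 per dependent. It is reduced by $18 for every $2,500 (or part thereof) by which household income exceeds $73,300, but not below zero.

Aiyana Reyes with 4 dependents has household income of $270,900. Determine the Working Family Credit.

$1,468

Working Family Credit: base = 4 × $727 = $2,908. income exceeds $73,300 by $197,600, which is 80 full-or-partial $2,500 increments; reduction = 80 × $18 = $1,440, leaving $1,468.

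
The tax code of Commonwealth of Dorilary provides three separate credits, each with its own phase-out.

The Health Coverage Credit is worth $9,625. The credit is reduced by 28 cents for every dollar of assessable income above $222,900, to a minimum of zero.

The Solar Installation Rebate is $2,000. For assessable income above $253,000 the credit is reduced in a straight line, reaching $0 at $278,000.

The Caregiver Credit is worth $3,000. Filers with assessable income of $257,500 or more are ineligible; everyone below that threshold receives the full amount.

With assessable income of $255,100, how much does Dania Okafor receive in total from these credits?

$5,441

Health Coverage Credit: 28% of the $32,200 excess over $222,900 is $9,016; credit = $9,625 − $9,016 = $609.
Solar Installation Rebate: $255,100 is $2,100 into a $25,000 phase-out range, leaving 22,900/25,000 of the credit: $2,000 × 22,900/25,000 = $1,832.
Caregiver Credit: $255,100 is below the $257,500 cutoff, so the full $3,000 applies.
Total: $609 + $1,832 + $3,000 = $5,441.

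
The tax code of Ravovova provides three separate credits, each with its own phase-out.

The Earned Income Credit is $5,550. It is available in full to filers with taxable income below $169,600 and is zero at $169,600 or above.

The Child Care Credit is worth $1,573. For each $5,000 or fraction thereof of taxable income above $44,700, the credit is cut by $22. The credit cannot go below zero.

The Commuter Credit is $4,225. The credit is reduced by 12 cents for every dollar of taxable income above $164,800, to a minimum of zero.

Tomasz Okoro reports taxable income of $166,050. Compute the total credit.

Earned Income Credit: $166,050 is below the $169,600 cutoff, so the full $5,550 applies.
Child Care Credit: income exceeds $44,700 by $121,350, which is 25 full-or-partial $5,000 increments; reduction = 25 × $22 = $550, leaving $1,023.
Commuter Credit: 12% of the $1,250 excess over $164,800 is $150; credit = $4,225 − $150 = $4,075.
Total: $5,550 + $1,023 + $4,075 = $10,648.

$10,648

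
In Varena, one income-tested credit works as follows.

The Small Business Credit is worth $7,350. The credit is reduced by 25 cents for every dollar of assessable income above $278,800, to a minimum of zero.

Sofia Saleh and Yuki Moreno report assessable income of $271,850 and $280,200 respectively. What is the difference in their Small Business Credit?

$350

Sofia ($271,850): Small Business Credit: $271,850 is at or below the $278,800 threshold, so the full $7,350 applies.
Yuki ($280,200): Small Business Credit: 25% of the $1,400 excess over $278,800 is $350; credit = $7,350 − $350 = $7,000.
Difference: |$7,350 − $7,000| = $350.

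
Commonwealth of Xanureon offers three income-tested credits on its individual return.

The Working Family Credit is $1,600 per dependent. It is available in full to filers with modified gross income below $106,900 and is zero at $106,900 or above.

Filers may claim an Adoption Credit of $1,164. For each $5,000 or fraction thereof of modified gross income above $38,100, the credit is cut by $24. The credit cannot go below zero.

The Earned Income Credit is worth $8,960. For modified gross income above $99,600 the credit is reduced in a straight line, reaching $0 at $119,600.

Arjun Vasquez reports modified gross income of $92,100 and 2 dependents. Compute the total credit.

Working Family Credit: base = 2 × $1,600 = $3,200. $92,100 is below the $106,900 cutoff, so the full $3,200 applies.
Adoption Credit: income exceeds $38,100 by $54,000, which is 11 full-or-partial $5,000 increments; reduction = 11 × $24 = $264, leaving $900.
Earned Income Credit: $92,100 is at or below the $99,600 threshold, so the full $8,960 applies.
Total: $3,200 + $900 + $8,960 = $13,060.

$13,060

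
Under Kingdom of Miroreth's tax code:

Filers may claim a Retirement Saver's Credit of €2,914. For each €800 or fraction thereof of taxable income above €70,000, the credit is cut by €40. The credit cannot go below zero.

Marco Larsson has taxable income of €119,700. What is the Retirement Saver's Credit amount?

€394

Retirement Saver's Credit: income exceeds €70,000 by €49,700, which is 63 full-or-partial €800 increments; reduction = 63 × €40 = €2,520, leaving €394.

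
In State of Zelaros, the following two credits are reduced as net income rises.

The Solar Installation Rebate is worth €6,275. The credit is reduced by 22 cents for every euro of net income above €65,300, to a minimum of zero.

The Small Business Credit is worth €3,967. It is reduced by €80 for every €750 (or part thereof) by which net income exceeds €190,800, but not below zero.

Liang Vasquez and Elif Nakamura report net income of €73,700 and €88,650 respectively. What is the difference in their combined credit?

Liang (€73,700): Solar Installation Rebate: 22% of the €8,400 excess over €65,300 is €1,848; credit = €6,275 − €1,848 = €4,427. Small Business Credit: €73,700 is at or below the €190,800 threshold, so the full €3,967 applies. total €4,427 + €3,967 = €8,394
Elif (€88,650): Solar Installation Rebate: 22% of the €23,350 excess over €65,300 is €5,137; credit = €6,275 − €5,137 = €1,138. Small Business Credit: €88,650 is at or below the €190,800 threshold, so the full €3,967 applies. total €1,138 + €3,967 = €5,105
Difference: |€8,394 − €5,105| = €3,289.

€3,289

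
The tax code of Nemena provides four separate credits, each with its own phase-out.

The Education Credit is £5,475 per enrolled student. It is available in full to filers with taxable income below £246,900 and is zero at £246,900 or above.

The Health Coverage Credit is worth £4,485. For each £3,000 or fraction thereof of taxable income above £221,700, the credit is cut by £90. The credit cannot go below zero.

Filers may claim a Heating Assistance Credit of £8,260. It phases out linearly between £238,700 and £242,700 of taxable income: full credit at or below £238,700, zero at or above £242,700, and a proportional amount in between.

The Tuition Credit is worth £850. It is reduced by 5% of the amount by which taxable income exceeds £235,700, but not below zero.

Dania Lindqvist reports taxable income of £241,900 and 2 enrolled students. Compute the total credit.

Education Credit: base = 2 × £5,475 = £10,950. £241,900 is below the £246,900 cutoff, so the full £10,950 applies.
Health Coverage Credit: income exceeds £221,700 by £20,200, which is 7 full-or-partial £3,000 increments; reduction = 7 × £90 = £630, leaving £3,855.
Heating Assistance Credit: £241,900 is £3,200 into a £4,000 phase-out range, leaving 800/4,000 of the credit: £8,260 × 800/4,000 = £1,652.
Tuition Credit: 5% of the £6,200 excess over £235,700 is £310; credit = £850 − £310 = £540.
Total: £10,950 + £3,855 + £1,652 + £540 = £16,997.

£16,997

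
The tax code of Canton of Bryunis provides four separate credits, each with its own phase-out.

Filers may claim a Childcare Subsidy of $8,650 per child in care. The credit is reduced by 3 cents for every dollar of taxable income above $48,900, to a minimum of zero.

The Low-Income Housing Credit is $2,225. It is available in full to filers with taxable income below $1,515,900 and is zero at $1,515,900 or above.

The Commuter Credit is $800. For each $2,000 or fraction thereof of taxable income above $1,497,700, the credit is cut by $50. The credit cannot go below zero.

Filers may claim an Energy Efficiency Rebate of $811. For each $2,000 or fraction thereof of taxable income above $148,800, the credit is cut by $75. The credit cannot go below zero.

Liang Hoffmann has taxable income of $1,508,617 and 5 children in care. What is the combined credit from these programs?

Childcare Subsidy: base = 5 × $8,650 = $43,250. 3% of the $1,459,717 excess over $48,900 is $43,791.51 ≥ base, so the credit is $0.
Low-Income Housing Credit: $1,508,617 is below the $1,515,900 cutoff, so the full $2,225 applies.
Commuter Credit: income exceeds $1,497,700 by $10,917, which is 6 full-or-partial $2,000 increments; reduction = 6 × $50 = $300, leaving $500.
Energy Efficiency Rebate: income exceeds $148,800 by $1,359,817 → 680 increments × $75 = $51,000 ≥ base, so the credit is $0.
Total: $0 + $2,225 + $500 + $0 = $2,725.

$2,725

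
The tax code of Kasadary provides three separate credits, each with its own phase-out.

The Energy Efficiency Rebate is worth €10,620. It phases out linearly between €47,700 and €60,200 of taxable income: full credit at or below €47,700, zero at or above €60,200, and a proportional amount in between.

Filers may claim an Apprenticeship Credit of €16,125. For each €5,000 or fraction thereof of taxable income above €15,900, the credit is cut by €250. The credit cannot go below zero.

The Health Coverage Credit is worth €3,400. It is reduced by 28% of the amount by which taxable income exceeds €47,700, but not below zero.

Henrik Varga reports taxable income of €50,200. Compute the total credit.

€25,571

Energy Efficiency Rebate: €50,200 is €2,500 into a €12,500 phase-out range, leaving 10,000/12,500 of the credit: €10,620 × 10,000/12,500 = €8,496.
Apprenticeship Credit: income exceeds €15,900 by €34,300, which is 7 full-or-partial €5,000 increments; reduction = 7 × €250 = €1,750, leaving €14,375.
Health Coverage Credit: 28% of the €2,500 excess over €47,700 is €700; credit = €3,400 − €700 = €2,700.
Total: €8,496 + €14,375 + €2,700 = €25,571.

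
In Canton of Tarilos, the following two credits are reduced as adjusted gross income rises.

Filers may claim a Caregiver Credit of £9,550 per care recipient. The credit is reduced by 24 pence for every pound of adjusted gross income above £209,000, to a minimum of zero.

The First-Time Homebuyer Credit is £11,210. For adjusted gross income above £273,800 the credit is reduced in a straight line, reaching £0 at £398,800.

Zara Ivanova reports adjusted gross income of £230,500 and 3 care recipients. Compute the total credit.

Caregiver Credit: base = 3 × £9,550 = £28,650. 24% of the £21,500 excess over £209,000 is £5,160; credit = £28,650 − £5,160 = £23,490.
First-Time Homebuyer Credit: £230,500 is at or below the £273,800 threshold, so the full £11,210 applies.
Total: £23,490 + £11,210 = £34,700.

£34,700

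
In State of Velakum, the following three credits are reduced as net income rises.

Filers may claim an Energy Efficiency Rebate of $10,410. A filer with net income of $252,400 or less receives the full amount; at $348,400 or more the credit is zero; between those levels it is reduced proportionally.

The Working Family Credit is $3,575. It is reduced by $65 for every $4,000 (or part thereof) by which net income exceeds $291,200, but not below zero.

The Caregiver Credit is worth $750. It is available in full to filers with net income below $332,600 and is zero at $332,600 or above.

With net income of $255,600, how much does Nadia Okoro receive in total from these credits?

Energy Efficiency Rebate: $255,600 is $3,200 into a $96,000 phase-out range, leaving 92,800/96,000 of the credit: $10,410 × 92,800/96,000 = $10,063.
Working Family Credit: $255,600 is at or below the $291,200 threshold, so the full $3,575 applies.
Caregiver Credit: $255,600 is below the $332,600 cutoff, so the full $750 applies.
Total: $10,063 + $3,575 + $750 = $14,388.

$14,388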